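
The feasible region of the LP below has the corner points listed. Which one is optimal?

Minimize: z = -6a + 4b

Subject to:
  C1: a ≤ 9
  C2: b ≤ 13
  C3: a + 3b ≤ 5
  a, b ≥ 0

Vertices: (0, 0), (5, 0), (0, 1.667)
Evaluating z = -6a + 4b at each vertex:
  (0, 0): z = 0
  (5, 0): z = -30
  (0, 1.667): z = 6.667

The smallest value is z = -30, attained at (5, 0).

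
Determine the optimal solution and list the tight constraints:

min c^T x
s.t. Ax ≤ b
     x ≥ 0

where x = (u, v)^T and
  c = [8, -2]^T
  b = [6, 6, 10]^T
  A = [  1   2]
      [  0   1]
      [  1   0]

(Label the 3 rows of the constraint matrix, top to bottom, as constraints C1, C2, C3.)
Optimal: u = 0, v = 3
Binding: C1, u ≥ 0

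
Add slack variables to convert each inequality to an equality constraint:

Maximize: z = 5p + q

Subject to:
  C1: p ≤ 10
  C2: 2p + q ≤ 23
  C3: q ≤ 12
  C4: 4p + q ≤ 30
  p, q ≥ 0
max z = 5p + q

s.t.
  p + s1 = 10
  2p + q + s2 = 23
  q + s3 = 12
  4p + q + s4 = 30
  p, q, s1, s2, s3, s4 ≥ 0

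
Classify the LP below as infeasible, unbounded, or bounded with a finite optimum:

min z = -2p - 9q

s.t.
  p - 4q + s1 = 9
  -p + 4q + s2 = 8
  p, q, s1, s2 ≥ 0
Feasible point: (0, 0) satisfies every constraint, so the LP is feasible.
Direction d = (4, 1): for each constraint row a, a·d ≤ 0 —
  (1)(4) + (-4)(1) = 0 ≤ 0
  (-1)(4) + (4)(1) = 0 ≤ 0
and d ≥ 0, so (0, 0) + t·d stays feasible for every t ≥ 0. Along this ray z = -2p - 9q changes by -17 per unit t, so z → −∞.

Unbounded — the objective can decrease without bound over the feasible region.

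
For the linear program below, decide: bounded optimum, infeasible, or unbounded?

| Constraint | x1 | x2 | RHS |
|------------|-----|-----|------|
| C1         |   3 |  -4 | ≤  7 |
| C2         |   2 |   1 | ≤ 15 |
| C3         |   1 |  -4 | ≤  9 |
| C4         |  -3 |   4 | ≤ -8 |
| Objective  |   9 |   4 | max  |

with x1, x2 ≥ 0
C1 requires 3x1 - 4x2 ≤ 7, while C4 (-3x1 + 4x2 ≤ -8) is equivalent to 3x1 - 4x2 ≥ 8. Together they would need 8 ≤ 3x1 - 4x2 ≤ 7, which is impossible since 8 > 7. No point satisfies all constraints.

Infeasible: no point satisfies all constraints simultaneously.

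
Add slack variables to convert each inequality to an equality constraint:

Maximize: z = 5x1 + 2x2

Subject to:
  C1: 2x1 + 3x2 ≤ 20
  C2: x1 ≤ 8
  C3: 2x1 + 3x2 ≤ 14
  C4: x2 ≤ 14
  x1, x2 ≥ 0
max z = 5x1 + 2x2

s.t.
  2x1 + 3x2 + s1 = 20
  x1 + s2 = 8
  2x1 + 3x2 + s3 = 14
  x2 + s4 = 14
  x1, x2, s1, s2, s3, s4 ≥ 0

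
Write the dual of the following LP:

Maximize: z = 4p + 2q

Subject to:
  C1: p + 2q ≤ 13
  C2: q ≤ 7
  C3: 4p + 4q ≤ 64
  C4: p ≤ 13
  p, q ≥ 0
Minimize: z = 13y1 + 7y2 + 64y3 + 13y4

Subject to:
  C1: -y1 - 4y3 - y4 ≤ -4
  C2: -2y1 - y2 - 4y3 ≤ -2
  y1, y2, y3, y4 ≥ 0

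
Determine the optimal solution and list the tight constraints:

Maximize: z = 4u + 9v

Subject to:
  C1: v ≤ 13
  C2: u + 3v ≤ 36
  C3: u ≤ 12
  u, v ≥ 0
Optimal: u = 12, v = 8
Slack at optimum:
  C1: slack = 5
  C2: slack = 0 (binding)
  C3: slack = 0 (binding)
  u ≥ 0: u = 12
  v ≥ 0: v = 8
Binding constraints: C2, C3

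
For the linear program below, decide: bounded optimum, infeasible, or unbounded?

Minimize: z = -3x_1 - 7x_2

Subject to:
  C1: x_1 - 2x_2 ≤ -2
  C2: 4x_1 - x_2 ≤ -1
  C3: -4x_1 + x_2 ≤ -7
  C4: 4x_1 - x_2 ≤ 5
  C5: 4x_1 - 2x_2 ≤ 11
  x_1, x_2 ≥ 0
C2 requires 4x_1 - x_2 ≤ -1, while C3 (-4x_1 + x_2 ≤ -7) is equivalent to 4x_1 - x_2 ≥ 7. Together they would need 7 ≤ 4x_1 - x_2 ≤ -1, which is impossible since 7 > -1. No point satisfies all constraints.

Infeasible — the constraint set is empty.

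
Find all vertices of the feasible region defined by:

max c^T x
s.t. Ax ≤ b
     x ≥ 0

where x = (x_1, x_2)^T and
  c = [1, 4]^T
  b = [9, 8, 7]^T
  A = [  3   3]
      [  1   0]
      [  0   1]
Each vertex is the intersection of two constraint boundaries that also satisfies all remaining constraints:
  x_1 = 0 and x_2 = 0 → (0, 0)
  3x_1 + 3x_2 = 9 and x_2 = 0 → (3, 0)
  3x_1 + 3x_2 = 9 and x_1 = 0 → (0, 3)

Vertices: (0, 0), (3, 0), (0, 3)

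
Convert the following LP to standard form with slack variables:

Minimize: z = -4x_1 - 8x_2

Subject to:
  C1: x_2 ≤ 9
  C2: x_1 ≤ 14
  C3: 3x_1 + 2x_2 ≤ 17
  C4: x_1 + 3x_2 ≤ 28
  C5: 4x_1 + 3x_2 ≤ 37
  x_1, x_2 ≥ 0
min z = -4x_1 - 8x_2

s.t.
  x_2 + s1 = 9
  x_1 + s2 = 14
  3x_1 + 2x_2 + s3 = 17
  x_1 + 3x_2 + s4 = 28
  4x_1 + 3x_2 + s5 = 37
  x_1, x_2, s1, s2, s3, s4, s5 ≥ 0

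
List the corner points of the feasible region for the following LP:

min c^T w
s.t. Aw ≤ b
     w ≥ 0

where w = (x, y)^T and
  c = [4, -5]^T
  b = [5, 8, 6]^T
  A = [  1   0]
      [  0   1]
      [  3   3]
Each vertex is the intersection of two constraint boundaries that also satisfies all remaining constraints:
  x = 0 and y = 0 → (0, 0)
  3x + 3y = 6 and y = 0 → (2, 0)
  3x + 3y = 6 and x = 0 → (0, 2)

Vertices: (0, 0), (2, 0), (0, 2)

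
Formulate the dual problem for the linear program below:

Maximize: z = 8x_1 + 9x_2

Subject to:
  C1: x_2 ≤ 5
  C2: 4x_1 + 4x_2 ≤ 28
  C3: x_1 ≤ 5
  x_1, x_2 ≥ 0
Minimize: z = 5y1 + 28y2 + 5y3

Subject to:
  C1: -4y2 - y3 ≤ -8
  C2: -y1 - 4y2 ≤ -9
  y1, y2, y3 ≥ 0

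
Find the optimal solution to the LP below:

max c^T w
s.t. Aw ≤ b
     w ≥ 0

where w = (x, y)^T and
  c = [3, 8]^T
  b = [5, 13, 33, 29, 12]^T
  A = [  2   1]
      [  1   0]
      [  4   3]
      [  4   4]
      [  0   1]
x = 0, y = 5, z = 40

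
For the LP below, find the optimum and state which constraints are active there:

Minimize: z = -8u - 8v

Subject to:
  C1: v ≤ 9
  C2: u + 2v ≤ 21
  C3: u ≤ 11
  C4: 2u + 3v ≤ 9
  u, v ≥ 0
Optimal: u = 4.5, v = 0
Slack at optimum:
  C1: slack = 9
  C2: slack = 16.5
  C3: slack = 6.5
  C4: slack = 0 (binding)
  u ≥ 0: u = 4.5
  v ≥ 0: v = 0 (binding)
Binding constraints: C4, v ≥ 0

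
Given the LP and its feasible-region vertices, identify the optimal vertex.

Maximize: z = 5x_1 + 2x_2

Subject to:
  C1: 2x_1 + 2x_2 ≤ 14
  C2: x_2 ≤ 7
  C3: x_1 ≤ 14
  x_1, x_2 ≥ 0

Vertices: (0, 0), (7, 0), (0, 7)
(7, 0) with z = 35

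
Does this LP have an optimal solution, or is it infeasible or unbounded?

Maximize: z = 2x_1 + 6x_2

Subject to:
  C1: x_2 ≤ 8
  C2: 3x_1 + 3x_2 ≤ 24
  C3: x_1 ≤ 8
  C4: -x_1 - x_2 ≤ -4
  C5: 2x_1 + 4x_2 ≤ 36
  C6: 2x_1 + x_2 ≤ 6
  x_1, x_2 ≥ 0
The point (0, 6) satisfies every constraint, so the LP is feasible; the constraints give x_1 ≤ 8 and x_2 ≤ 8, which with x_1, x_2 ≥ 0 keep the feasible region inside a bounded box. A feasible, bounded LP attains a finite optimum at a vertex.

Evaluating z = 2x_1 + 6x_2 at each vertex:
  (2, 2): z = 16
  (0, 6): z = 36
  (0, 4): z = 24

Feasible with finite optimum z* = 36 at (0, 6).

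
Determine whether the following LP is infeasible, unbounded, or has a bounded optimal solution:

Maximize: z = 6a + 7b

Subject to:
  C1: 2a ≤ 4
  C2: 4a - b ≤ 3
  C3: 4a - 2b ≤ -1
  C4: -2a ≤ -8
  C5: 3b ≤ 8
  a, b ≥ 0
C1 requires 2a ≤ 4, while C4 (-2a ≤ -8) is equivalent to 2a ≥ 8. Together they would need 8 ≤ 2a ≤ 4, which is impossible since 8 > 4. No point satisfies all constraints.

Infeasible: no point satisfies all constraints simultaneously.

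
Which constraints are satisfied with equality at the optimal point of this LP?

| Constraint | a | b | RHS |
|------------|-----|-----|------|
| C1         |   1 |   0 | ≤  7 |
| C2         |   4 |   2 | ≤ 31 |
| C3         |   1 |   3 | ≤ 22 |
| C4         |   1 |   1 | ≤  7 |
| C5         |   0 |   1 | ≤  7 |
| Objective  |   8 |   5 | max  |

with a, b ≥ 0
Optimal: a = 7, b = 0
Binding: C1, C4, b ≥ 0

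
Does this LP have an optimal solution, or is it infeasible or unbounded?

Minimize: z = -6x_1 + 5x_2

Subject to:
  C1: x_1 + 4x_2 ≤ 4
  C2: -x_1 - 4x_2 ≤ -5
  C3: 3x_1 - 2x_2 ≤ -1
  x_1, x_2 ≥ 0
C1 requires x_1 + 4x_2 ≤ 4, while C2 (-x_1 - 4x_2 ≤ -5) is equivalent to x_1 + 4x_2 ≥ 5. Together they would need 5 ≤ x_1 + 4x_2 ≤ 4, which is impossible since 5 > 4. No point satisfies all constraints.

Infeasible — the constraint set is empty.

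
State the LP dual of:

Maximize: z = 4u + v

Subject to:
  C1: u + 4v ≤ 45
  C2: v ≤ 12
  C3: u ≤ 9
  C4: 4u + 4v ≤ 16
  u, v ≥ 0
Minimize: z = 45y1 + 12y2 + 9y3 + 16y4

Subject to:
  C1: -y1 - y3 - 4y4 ≤ -4
  C2: -4y1 - y2 - 4y4 ≤ -1
  y1, y2, y3, y4 ≥ 0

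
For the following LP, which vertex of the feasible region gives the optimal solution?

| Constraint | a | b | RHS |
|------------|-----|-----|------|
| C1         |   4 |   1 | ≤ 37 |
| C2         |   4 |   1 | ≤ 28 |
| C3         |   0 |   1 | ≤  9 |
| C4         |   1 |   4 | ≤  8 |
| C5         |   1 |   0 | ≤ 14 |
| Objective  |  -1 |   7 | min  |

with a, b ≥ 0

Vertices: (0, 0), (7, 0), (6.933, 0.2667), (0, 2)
Evaluating z = -a + 7b at each vertex:
  (0, 0): z = 0
  (7, 0): z = -7
  (6.933, 0.2667): z = -5.067
  (0, 2): z = 14

The smallest value is z = -7, attained at (7, 0).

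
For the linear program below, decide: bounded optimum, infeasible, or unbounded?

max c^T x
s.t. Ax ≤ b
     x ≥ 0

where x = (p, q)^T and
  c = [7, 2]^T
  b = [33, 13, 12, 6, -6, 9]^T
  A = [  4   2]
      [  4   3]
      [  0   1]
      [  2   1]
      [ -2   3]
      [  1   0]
The point (3, 0) satisfies every constraint, so the LP is feasible; the constraints give p ≤ 9 and q ≤ 12, which with p, q ≥ 0 keep the feasible region inside a bounded box. A feasible, bounded LP attains a finite optimum at a vertex.

Feasible with finite optimum z* = 21 at (3, 0).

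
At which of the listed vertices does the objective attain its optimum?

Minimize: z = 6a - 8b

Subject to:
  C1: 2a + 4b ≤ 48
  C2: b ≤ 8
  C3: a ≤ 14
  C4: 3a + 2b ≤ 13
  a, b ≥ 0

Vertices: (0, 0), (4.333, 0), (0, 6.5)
(0, 6.5) with z = -52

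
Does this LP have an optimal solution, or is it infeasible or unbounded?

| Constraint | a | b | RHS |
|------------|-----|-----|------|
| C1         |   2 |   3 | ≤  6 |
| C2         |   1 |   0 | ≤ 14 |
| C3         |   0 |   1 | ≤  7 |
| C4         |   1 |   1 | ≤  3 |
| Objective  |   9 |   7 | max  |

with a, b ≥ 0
The point (3, 0) satisfies every constraint, so the LP is feasible; the constraints give a ≤ 14 and b ≤ 7, which with a, b ≥ 0 keep the feasible region inside a bounded box. A feasible, bounded LP attains a finite optimum at a vertex.

Evaluating z = 9a + 7b at each vertex:
  (0, 0): z = 0
  (3, 0): z = 27
  (0, 2): z = 14

Bounded optimum: z* = 27 at (3, 0).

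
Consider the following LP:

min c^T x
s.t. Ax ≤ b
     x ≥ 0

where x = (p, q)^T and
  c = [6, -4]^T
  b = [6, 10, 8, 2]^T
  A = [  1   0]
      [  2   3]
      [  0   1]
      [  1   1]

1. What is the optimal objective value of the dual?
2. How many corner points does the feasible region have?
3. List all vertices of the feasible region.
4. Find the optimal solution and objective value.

1. -8 (by strong duality, equal to the primal optimum)
2. 3
3. (0, 0), (2, 0), (0, 2)
4. p = 0, q = 2, z = -8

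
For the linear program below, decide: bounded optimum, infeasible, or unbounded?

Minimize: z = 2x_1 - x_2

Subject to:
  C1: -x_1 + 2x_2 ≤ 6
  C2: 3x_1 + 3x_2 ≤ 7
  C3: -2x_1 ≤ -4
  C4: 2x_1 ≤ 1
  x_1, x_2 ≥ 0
C4 requires 2x_1 ≤ 1, while C3 (-2x_1 ≤ -4) is equivalent to 2x_1 ≥ 4. Together they would need 4 ≤ 2x_1 ≤ 1, which is impossible since 4 > 1. No point satisfies all constraints.

Infeasible — the constraint set is empty.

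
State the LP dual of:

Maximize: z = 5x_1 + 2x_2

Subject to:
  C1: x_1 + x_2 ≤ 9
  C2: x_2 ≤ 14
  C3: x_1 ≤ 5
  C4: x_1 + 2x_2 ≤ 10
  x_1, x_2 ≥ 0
Minimize: z = 9y1 + 14y2 + 5y3 + 10y4

Subject to:
  C1: -y1 - y3 - y4 ≤ -5
  C2: -y1 - y2 - 2y4 ≤ -2
  y1, y2, y3, y4 ≥ 0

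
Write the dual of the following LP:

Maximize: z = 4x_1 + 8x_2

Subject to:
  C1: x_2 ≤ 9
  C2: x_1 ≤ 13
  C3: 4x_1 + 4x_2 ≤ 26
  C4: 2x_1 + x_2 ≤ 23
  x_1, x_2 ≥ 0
Minimize: z = 9y1 + 13y2 + 26y3 + 23y4

Subject to:
  C1: -y2 - 4y3 - 2y4 ≤ -4
  C2: -y1 - 4y3 - y4 ≤ -8
  y1, y2, y3, y4 ≥ 0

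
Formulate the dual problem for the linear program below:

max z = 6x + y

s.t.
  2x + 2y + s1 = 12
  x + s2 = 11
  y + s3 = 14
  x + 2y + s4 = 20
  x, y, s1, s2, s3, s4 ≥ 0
Minimize: z = 12y1 + 11y2 + 14y3 + 20y4

Subject to:
  C1: -2y1 - y2 - y4 ≤ -6
  C2: -2y1 - y3 - 2y4 ≤ -1
  y1, y2, y3, y4 ≥ 0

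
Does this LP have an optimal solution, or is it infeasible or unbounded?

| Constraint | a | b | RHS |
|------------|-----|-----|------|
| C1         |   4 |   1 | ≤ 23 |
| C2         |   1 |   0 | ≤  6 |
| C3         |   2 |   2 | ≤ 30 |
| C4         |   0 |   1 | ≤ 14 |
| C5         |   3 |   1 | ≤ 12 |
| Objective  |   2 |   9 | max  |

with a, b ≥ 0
The point (0, 12) satisfies every constraint, so the LP is feasible; the constraints give a ≤ 6 and b ≤ 14, which with a, b ≥ 0 keep the feasible region inside a bounded box. A feasible, bounded LP attains a finite optimum at a vertex.

Evaluating z = 2a + 9b at each vertex:
  (0, 0): z = 0
  (4, 0): z = 8
  (0, 12): z = 108

Bounded optimum: z* = 108 at (0, 12).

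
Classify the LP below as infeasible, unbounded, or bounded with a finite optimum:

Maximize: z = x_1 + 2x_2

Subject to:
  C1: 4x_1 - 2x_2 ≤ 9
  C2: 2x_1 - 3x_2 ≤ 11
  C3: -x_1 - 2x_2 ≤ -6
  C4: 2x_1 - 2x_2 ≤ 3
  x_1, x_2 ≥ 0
Feasible point: (0, 3) satisfies every constraint, so the LP is feasible.
Direction d = (0, 1): for each constraint row a, a·d ≤ 0 —
  (4)(0) + (-2)(1) = -2 ≤ 0
  (2)(0) + (-3)(1) = -3 ≤ 0
  (-1)(0) + (-2)(1) = -2 ≤ 0
  (2)(0) + (-2)(1) = -2 ≤ 0
and d ≥ 0, so (0, 3) + t·d stays feasible for every t ≥ 0. Along this ray z = x_1 + 2x_2 changes by 2 per unit t, so z → +∞.

Unbounded: there is a feasible ray along which z → +∞.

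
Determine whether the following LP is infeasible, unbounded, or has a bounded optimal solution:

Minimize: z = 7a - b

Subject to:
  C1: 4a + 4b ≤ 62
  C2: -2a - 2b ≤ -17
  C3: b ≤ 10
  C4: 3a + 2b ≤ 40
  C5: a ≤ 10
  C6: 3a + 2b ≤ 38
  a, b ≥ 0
The point (0, 10) satisfies every constraint, so the LP is feasible; the constraints give a ≤ 10 and b ≤ 10, which with a, b ≥ 0 keep the feasible region inside a bounded box. A feasible, bounded LP attains a finite optimum at a vertex.

The LP has an optimal solution: (0, 10) with z = -10.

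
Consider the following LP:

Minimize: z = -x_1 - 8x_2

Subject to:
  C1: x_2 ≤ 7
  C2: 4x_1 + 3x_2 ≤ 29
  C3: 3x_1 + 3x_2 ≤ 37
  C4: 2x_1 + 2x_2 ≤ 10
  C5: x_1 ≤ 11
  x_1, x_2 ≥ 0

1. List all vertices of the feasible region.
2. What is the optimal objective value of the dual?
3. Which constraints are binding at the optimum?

1. (0, 0), (5, 0), (0, 5)
2. -40 (by strong duality, equal to the primal optimum)
3. C4, x_1 ≥ 0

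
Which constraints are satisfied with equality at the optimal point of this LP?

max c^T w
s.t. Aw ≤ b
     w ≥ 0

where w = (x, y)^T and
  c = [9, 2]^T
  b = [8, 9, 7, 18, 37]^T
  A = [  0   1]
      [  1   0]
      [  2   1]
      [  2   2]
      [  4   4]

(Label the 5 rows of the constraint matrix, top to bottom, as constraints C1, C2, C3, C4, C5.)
Optimal: x = 3.5, y = 0
Slack at optimum:
  C1: slack = 8
  C2: slack = 5.5
  C3: slack = 0 (binding)
  C4: slack = 11
  C5: slack = 23
  x ≥ 0: x = 3.5
  y ≥ 0: y = 0 (binding)
Binding constraints: C3, y ≥ 0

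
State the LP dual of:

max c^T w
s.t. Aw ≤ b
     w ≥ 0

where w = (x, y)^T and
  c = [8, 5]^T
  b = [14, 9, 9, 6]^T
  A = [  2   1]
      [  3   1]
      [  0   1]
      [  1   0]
Minimize: z = 14y1 + 9y2 + 9y3 + 6y4

Subject to:
  C1: -2y1 - 3y2 - y4 ≤ -8
  C2: -y1 - y2 - y3 ≤ -5
  y1, y2, y3, y4 ≥ 0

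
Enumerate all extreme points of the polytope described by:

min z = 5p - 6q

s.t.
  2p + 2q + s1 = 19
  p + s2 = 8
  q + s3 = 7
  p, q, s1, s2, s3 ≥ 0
Each vertex is the intersection of two constraint boundaries that also satisfies all remaining constraints:
  p = 0 and q = 0 → (0, 0)
  p = 8 and q = 0 → (8, 0)
  2p + 2q = 19 and p = 8 → (8, 1.5)
  2p + 2q = 19 and q = 7 → (2.5, 7)
  q = 7 and p = 0 → (0, 7)

Vertices: (0, 0), (8, 0), (8, 1.5), (2.5, 7), (0, 7)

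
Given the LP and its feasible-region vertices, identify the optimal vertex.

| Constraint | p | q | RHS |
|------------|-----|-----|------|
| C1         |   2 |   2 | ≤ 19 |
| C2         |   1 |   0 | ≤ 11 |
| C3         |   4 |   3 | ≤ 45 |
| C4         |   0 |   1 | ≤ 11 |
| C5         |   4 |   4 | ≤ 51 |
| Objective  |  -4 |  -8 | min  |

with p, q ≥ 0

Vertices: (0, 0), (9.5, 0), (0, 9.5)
(0, 9.5) with z = -76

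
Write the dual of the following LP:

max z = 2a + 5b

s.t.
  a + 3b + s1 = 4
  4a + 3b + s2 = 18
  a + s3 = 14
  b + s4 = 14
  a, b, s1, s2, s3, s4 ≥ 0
Minimize: z = 4y1 + 18y2 + 14y3 + 14y4

Subject to:
  C1: -y1 - 4y2 - y3 ≤ -2
  C2: -3y1 - 3y2 - y4 ≤ -5
  y1, y2, y3, y4 ≥ 0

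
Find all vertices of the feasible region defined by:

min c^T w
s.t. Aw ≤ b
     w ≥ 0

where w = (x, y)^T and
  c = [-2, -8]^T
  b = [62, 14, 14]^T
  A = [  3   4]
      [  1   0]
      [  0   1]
Each vertex is the intersection of two constraint boundaries that also satisfies all remaining constraints:
  x = 0 and y = 0 → (0, 0)
  x = 14 and y = 0 → (14, 0)
  3x + 4y = 62 and x = 14 → (14, 5)
  3x + 4y = 62 and y = 14 → (2, 14)
  y = 14 and x = 0 → (0, 14)

Vertices: (0, 0), (14, 0), (14, 5), (2, 14), (0, 14)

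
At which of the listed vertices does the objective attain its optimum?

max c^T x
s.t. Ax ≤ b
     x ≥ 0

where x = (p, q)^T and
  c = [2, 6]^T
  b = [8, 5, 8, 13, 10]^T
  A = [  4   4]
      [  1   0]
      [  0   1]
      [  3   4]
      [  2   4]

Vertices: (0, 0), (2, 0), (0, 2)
Evaluating z = 2p + 6q at each vertex:
  (0, 0): z = 0
  (2, 0): z = 4
  (0, 2): z = 12

The largest value is z = 12, attained at (0, 2).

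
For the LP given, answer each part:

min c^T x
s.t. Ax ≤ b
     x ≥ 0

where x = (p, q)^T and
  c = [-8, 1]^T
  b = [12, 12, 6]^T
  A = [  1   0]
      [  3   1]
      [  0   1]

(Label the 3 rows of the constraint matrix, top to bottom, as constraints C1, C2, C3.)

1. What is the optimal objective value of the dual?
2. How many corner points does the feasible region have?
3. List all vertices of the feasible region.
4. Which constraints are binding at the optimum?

1. -32 (by strong duality, equal to the primal optimum)
2. 4
3. (0, 0), (4, 0), (2, 6), (0, 6)
4. C2, q ≥ 0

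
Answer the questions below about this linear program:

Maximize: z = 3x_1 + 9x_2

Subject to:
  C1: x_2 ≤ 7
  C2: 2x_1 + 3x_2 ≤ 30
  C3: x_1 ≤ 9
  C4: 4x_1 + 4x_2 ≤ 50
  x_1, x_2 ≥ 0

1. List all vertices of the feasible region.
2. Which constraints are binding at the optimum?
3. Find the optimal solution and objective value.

1. (0, 0), (9, 0), (9, 3.5), (7.5, 5), (4.5, 7), (0, 7)
2. C1, C2
3. x_1 = 4.5, x_2 = 7, z = 76.5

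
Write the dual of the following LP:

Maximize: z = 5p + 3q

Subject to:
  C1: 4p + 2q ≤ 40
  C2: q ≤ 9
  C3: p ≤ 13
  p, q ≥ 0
Minimize: z = 40y1 + 9y2 + 13y3

Subject to:
  C1: -4y1 - y3 ≤ -5
  C2: -2y1 - y2 ≤ -3
  y1, y2, y3 ≥ 0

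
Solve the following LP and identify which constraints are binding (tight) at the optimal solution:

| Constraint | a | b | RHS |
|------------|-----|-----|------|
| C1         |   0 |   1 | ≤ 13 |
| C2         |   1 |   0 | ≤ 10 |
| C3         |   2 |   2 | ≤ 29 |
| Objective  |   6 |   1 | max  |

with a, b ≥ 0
Optimal: a = 10, b = 4.5
Slack at optimum:
  C1: slack = 8.5
  C2: slack = 0 (binding)
  C3: slack = 0 (binding)
  a ≥ 0: a = 10
  b ≥ 0: b = 4.5
Binding constraints: C2, C3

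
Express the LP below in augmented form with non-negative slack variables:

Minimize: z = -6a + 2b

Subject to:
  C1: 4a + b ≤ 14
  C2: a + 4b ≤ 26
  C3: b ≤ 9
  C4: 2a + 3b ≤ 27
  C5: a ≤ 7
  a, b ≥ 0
min z = -6a + 2b

s.t.
  4a + b + s1 = 14
  a + 4b + s2 = 26
  b + s3 = 9
  2a + 3b + s4 = 27
  a + s5 = 7
  a, b, s1, s2, s3, s4, s5 ≥ 0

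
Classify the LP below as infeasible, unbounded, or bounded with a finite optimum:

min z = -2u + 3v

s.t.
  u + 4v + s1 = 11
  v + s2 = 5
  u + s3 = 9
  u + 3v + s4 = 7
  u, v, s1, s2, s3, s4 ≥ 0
The point (7, 0) satisfies every constraint, so the LP is feasible; the constraints give u ≤ 9 and v ≤ 5, which with u, v ≥ 0 keep the feasible region inside a bounded box. A feasible, bounded LP attains a finite optimum at a vertex.

Bounded optimum: z* = -14 at (7, 0).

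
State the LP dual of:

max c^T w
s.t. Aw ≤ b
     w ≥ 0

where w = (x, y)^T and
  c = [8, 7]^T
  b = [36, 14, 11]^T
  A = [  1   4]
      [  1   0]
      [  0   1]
Minimize: z = 36y1 + 14y2 + 11y3

Subject to:
  C1: -y1 - y2 ≤ -8
  C2: -4y1 - y3 ≤ -7
  y1, y2, y3 ≥ 0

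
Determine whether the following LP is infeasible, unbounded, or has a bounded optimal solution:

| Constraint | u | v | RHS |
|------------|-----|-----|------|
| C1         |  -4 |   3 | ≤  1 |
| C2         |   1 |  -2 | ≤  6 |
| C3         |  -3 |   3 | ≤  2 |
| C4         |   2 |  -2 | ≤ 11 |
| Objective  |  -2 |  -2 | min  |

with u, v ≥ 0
Feasible point: (0, 0) satisfies every constraint, so the LP is feasible.
Direction d = (1, 1): for each constraint row a, a·d ≤ 0 —
  (-4)(1) + (3)(1) = -1 ≤ 0
  (1)(1) + (-2)(1) = -1 ≤ 0
  (-3)(1) + (3)(1) = 0 ≤ 0
  (2)(1) + (-2)(1) = 0 ≤ 0
and d ≥ 0, so (0, 0) + t·d stays feasible for every t ≥ 0. Along this ray z = -2u - 2v changes by -4 per unit t, so z → −∞.

The LP is unbounded; z can be made arbitrarily small.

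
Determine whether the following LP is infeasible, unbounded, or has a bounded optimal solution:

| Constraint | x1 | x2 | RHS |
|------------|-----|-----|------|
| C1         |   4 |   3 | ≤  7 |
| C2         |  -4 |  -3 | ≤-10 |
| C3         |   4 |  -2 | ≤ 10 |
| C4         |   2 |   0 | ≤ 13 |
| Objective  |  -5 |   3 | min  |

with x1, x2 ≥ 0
C1 requires 4x1 + 3x2 ≤ 7, while C2 (-4x1 - 3x2 ≤ -10) is equivalent to 4x1 + 3x2 ≥ 10. Together they would need 10 ≤ 4x1 + 3x2 ≤ 7, which is impossible since 10 > 7. No point satisfies all constraints.

The feasible region is empty; the LP is infeasible.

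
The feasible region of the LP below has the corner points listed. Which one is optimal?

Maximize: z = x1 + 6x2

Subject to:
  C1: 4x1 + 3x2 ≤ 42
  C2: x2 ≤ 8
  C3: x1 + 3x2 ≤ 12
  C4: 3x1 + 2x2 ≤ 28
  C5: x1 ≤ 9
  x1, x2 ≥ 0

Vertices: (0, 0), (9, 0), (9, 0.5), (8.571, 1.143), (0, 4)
(0, 4) with z = 24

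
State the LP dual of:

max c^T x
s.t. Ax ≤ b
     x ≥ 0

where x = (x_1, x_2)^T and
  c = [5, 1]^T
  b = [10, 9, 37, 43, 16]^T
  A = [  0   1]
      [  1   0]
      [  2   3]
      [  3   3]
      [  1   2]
Minimize: z = 10y1 + 9y2 + 37y3 + 43y4 + 16y5

Subject to:
  C1: -y2 - 2y3 - 3y4 - y5 ≤ -5
  C2: -y1 - 3y3 - 3y4 - 2y5 ≤ -1
  y1, y2, y3, y4, y5 ≥ 0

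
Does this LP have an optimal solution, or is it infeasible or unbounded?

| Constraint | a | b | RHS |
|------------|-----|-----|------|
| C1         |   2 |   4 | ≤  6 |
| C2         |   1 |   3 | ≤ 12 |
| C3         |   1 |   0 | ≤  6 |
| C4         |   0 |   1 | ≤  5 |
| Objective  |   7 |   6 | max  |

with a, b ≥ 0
The point (3, 0) satisfies every constraint, so the LP is feasible; the constraints give a ≤ 6 and b ≤ 5, which with a, b ≥ 0 keep the feasible region inside a bounded box. A feasible, bounded LP attains a finite optimum at a vertex.

Evaluating z = 7a + 6b at each vertex:
  (0, 0): z = 0
  (3, 0): z = 21
  (0, 1.5): z = 9

Feasible with finite optimum z* = 21 at (3, 0).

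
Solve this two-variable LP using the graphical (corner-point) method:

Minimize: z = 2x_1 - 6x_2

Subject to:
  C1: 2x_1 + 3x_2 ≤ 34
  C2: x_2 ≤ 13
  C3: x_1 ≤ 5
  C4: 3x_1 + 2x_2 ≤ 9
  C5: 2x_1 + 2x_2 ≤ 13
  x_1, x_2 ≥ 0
Each vertex is the intersection of two constraint boundaries that also satisfies all remaining constraints:
  x_1 = 0 and x_2 = 0 → (0, 0)
  3x_1 + 2x_2 = 9 and x_2 = 0 → (3, 0)
  3x_1 + 2x_2 = 9 and x_1 = 0 → (0, 4.5)

Evaluating z = 2x_1 - 6x_2 at each vertex:
  (0, 0): z = 0
  (3, 0): z = 6
  (0, 4.5): z = -27

The minimum is at (0, 4.5) with z = -27.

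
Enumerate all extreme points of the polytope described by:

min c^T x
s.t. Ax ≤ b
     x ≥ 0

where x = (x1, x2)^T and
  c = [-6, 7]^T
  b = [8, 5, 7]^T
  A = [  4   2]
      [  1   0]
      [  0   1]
Each vertex is the intersection of two constraint boundaries that also satisfies all remaining constraints:
  x1 = 0 and x2 = 0 → (0, 0)
  4x1 + 2x2 = 8 and x2 = 0 → (2, 0)
  4x1 + 2x2 = 8 and x1 = 0 → (0, 4)

Vertices: (0, 0), (2, 0), (0, 4)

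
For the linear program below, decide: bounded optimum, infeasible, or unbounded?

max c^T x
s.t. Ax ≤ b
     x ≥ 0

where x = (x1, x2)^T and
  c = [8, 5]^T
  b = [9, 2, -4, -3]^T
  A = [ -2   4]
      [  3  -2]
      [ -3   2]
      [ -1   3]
One constraint requires 3x1 - 2x2 ≤ 2, while the constraint -3x1 + 2x2 ≤ -4 is equivalent to 3x1 - 2x2 ≥ 4. Together they would need 4 ≤ 3x1 - 2x2 ≤ 2, which is impossible since 4 > 2. No point satisfies all constraints.

Infeasible: no point satisfies all constraints simultaneously.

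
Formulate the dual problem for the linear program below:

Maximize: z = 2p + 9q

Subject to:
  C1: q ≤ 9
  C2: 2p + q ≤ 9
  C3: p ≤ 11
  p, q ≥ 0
Minimize: z = 9y1 + 9y2 + 11y3

Subject to:
  C1: -2y2 - y3 ≤ -2
  C2: -y1 - y2 ≤ -9
  y1, y2, y3 ≥ 0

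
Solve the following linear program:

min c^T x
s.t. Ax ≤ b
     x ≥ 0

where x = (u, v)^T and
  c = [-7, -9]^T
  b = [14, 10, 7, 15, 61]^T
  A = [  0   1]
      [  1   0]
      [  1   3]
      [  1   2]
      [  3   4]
u = 7, v = 0, z = -49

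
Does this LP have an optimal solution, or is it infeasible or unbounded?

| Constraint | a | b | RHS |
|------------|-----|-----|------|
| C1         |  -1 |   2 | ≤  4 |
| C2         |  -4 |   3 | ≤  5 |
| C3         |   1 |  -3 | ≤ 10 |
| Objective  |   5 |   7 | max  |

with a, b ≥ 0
Feasible point: (0, 0) satisfies every constraint, so the LP is feasible.
Direction d = (2, 1): for each constraint row a, a·d ≤ 0 —
  (-1)(2) + (2)(1) = 0 ≤ 0
  (-4)(2) + (3)(1) = -5 ≤ 0
  (1)(2) + (-3)(1) = -1 ≤ 0
and d ≥ 0, so (0, 0) + t·d stays feasible for every t ≥ 0. Along this ray z = 5a + 7b changes by 17 per unit t, so z → +∞.

The LP is unbounded; z can be made arbitrarily large.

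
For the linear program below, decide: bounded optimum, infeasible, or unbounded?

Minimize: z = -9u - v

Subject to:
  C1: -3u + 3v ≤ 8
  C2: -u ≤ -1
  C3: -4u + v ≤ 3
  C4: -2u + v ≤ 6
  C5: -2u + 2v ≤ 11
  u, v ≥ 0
Feasible point: (1, 0) satisfies every constraint, so the LP is feasible.
Direction d = (1, 0): for each constraint row a, a·d ≤ 0 —
  (-3)(1) + (3)(0) = -3 ≤ 0
  (-1)(1) + (0)(0) = -1 ≤ 0
  (-4)(1) + (1)(0) = -4 ≤ 0
  (-2)(1) + (1)(0) = -2 ≤ 0
  (-2)(1) + (2)(0) = -2 ≤ 0
and d ≥ 0, so (1, 0) + t·d stays feasible for every t ≥ 0. Along this ray z = -9u - v changes by -9 per unit t, so z → −∞.

Unbounded — the objective can decrease without bound over the feasible region.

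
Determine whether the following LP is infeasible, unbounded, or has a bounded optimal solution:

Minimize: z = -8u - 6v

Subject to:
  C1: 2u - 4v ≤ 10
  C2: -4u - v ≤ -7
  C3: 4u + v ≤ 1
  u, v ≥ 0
C3 requires 4u + v ≤ 1, while C2 (-4u - v ≤ -7) is equivalent to 4u + v ≥ 7. Together they would need 7 ≤ 4u + v ≤ 1, which is impossible since 7 > 1. No point satisfies all constraints.

Infeasible: no point satisfies all constraints simultaneously.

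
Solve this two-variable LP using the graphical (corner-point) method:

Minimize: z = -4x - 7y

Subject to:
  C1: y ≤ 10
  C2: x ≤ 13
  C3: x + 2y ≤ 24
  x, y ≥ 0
x = 13, y = 5.5, z = -90.5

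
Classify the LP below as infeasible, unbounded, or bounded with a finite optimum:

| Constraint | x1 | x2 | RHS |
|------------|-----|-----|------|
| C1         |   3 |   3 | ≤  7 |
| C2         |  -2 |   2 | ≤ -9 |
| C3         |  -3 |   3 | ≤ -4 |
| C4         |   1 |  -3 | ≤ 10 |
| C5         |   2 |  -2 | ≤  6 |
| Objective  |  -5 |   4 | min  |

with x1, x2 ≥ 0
C5 requires 2x1 - 2x2 ≤ 6, while C2 (-2x1 + 2x2 ≤ -9) is equivalent to 2x1 - 2x2 ≥ 9. Together they would need 9 ≤ 2x1 - 2x2 ≤ 6, which is impossible since 9 > 6. No point satisfies all constraints.

The feasible region is empty; the LP is infeasible.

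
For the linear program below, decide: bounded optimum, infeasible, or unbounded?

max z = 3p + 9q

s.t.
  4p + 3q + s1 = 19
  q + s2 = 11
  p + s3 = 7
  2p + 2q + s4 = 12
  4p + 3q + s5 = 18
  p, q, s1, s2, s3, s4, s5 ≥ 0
The point (0, 6) satisfies every constraint, so the LP is feasible; the constraints give p ≤ 7 and q ≤ 11, which with p, q ≥ 0 keep the feasible region inside a bounded box. A feasible, bounded LP attains a finite optimum at a vertex.

Evaluating z = 3p + 9q at each vertex:
  (0, 0): z = 0
  (4.5, 0): z = 13.5
  (0, 6): z = 54

The LP has an optimal solution: (0, 6) with z = 54.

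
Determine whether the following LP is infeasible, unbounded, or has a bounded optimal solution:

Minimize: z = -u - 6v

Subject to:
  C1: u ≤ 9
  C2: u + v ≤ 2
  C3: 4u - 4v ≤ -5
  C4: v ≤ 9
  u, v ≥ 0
The point (0, 2) satisfies every constraint, so the LP is feasible; the constraints give u ≤ 9 and v ≤ 9, which with u, v ≥ 0 keep the feasible region inside a bounded box. A feasible, bounded LP attains a finite optimum at a vertex.

Evaluating z = -u - 6v at each vertex:
  (0, 1.25): z = -7.5
  (0.375, 1.625): z = -10.12
  (0, 2): z = -12

Feasible with finite optimum z* = -12 at (0, 2).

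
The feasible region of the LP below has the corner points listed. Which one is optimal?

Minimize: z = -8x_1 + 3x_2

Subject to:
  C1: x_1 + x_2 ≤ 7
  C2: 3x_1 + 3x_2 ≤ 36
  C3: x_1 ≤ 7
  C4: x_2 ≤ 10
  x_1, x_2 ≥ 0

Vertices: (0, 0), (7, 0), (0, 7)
Evaluating z = -8x_1 + 3x_2 at each vertex:
  (0, 0): z = 0
  (7, 0): z = -56
  (0, 7): z = 21

The smallest value is z = -56, attained at (7, 0).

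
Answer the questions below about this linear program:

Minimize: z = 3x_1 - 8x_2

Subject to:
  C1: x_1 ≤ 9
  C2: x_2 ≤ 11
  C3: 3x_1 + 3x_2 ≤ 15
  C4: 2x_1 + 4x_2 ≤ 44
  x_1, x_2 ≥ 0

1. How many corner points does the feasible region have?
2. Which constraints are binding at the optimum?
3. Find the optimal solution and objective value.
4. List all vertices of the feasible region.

1. 3
2. C3, x_1 ≥ 0
3. x_1 = 0, x_2 = 5, z = -40
4. (0, 0), (5, 0), (0, 5)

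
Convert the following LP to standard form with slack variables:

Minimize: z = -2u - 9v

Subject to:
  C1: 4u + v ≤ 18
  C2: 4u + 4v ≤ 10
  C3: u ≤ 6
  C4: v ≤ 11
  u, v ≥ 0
min z = -2u - 9v

s.t.
  4u + v + s1 = 18
  4u + 4v + s2 = 10
  u + s3 = 6
  v + s4 = 11
  u, v, s1, s2, s3, s4 ≥ 0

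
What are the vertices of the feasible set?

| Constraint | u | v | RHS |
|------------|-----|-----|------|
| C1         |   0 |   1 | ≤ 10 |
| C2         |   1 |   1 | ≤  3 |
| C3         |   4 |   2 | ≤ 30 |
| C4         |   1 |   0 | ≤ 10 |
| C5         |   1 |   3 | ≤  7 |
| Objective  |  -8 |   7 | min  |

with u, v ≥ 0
Each vertex is the intersection of two constraint boundaries that also satisfies all remaining constraints:
  u = 0 and v = 0 → (0, 0)
  u + v = 3 and v = 0 → (3, 0)
  u + v = 3 and u + 3v = 7 → (1, 2)
  u + 3v = 7 and u = 0 → (0, 2.333)

Vertices: (0, 0), (3, 0), (1, 2), (0, 2.333)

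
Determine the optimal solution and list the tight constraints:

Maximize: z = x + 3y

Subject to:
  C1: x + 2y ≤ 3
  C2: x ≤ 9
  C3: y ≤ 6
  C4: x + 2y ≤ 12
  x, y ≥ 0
Optimal: x = 0, y = 1.5
Binding: C1, x ≥ 0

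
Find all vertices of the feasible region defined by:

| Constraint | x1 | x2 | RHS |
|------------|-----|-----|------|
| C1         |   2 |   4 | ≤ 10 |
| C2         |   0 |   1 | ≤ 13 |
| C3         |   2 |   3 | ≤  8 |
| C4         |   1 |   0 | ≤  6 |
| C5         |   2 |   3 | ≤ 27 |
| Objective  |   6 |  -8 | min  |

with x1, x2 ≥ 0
Each vertex is the intersection of two constraint boundaries that also satisfies all remaining constraints:
  x1 = 0 and x2 = 0 → (0, 0)
  2x1 + 3x2 = 8 and x2 = 0 → (4, 0)
  2x1 + 4x2 = 10 and 2x1 + 3x2 = 8 → (1, 2)
  2x1 + 4x2 = 10 and x1 = 0 → (0, 2.5)

Vertices: (0, 0), (4, 0), (1, 2), (0, 2.5)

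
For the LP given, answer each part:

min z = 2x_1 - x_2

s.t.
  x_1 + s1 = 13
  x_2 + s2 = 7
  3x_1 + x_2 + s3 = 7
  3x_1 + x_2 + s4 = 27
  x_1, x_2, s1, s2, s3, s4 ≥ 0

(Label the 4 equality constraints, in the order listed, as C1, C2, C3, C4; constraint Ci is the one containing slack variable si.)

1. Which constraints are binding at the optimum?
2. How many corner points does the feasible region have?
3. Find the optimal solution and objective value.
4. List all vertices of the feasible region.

1. C2, C3, x_1 ≥ 0
2. 3
3. x_1 = 0, x_2 = 7, z = -7
4. (0, 0), (2.333, 0), (0, 7)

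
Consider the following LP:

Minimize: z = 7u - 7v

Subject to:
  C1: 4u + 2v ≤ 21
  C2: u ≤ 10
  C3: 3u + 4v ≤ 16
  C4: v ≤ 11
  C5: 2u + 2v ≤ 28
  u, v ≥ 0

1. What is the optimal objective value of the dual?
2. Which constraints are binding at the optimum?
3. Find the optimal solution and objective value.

1. -28 (by strong duality, equal to the primal optimum)
2. C3, u ≥ 0
3. u = 0, v = 4, z = -28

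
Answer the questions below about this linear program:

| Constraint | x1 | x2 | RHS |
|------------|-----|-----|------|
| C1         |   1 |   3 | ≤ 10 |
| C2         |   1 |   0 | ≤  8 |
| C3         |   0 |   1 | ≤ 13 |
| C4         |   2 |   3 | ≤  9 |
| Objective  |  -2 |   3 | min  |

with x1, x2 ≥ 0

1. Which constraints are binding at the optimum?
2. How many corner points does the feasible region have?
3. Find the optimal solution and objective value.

1. C4, x2 ≥ 0
2. 3
3. x1 = 4.5, x2 = 0, z = -9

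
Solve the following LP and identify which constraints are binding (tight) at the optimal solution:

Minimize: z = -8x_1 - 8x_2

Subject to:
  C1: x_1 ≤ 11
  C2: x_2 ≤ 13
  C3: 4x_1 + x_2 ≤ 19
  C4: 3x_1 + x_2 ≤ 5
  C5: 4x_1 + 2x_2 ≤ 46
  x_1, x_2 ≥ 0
Optimal: x_1 = 0, x_2 = 5
Binding: C4, x_1 ≥ 0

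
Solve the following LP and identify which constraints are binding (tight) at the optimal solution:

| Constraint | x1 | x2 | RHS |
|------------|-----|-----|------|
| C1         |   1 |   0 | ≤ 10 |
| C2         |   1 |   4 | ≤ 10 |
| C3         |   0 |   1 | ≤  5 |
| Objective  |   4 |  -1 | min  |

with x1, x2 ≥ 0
Optimal: x1 = 0, x2 = 2.5
Slack at optimum:
  C1: slack = 10
  C2: slack = 0 (binding)
  C3: slack = 2.5
  x1 ≥ 0: x1 = 0 (binding)
  x2 ≥ 0: x2 = 2.5
Binding constraints: C2, x1 ≥ 0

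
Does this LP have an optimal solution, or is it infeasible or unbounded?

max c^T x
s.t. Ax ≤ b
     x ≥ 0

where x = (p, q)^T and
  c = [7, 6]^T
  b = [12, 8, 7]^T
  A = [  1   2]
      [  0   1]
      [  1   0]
The point (7, 2.5) satisfies every constraint, so the LP is feasible; the constraints give p ≤ 7 and q ≤ 8, which with p, q ≥ 0 keep the feasible region inside a bounded box. A feasible, bounded LP attains a finite optimum at a vertex.

Evaluating z = 7p + 6q at each vertex:
  (0, 0): z = 0
  (7, 0): z = 49
  (7, 2.5): z = 64
  (0, 6): z = 36

Bounded optimum: z* = 64 at (7, 2.5).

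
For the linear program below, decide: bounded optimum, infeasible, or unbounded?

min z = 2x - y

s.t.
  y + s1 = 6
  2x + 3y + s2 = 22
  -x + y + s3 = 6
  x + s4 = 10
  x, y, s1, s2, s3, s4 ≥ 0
The point (0, 6) satisfies every constraint, so the LP is feasible; the constraints give x ≤ 10 and y ≤ 6, which with x, y ≥ 0 keep the feasible region inside a bounded box. A feasible, bounded LP attains a finite optimum at a vertex.

Evaluating z = 2x - y at each vertex:
  (0, 0): z = 0
  (10, 0): z = 20
  (10, 0.6667): z = 19.33
  (2, 6): z = -2
  (0, 6): z = -6

Feasible with finite optimum z* = -6 at (0, 6).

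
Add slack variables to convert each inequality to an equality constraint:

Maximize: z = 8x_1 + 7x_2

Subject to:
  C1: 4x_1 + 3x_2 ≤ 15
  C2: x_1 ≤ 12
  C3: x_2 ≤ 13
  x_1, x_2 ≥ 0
max z = 8x_1 + 7x_2

s.t.
  4x_1 + 3x_2 + s1 = 15
  x_1 + s2 = 12
  x_2 + s3 = 13
  x_1, x_2, s1, s2, s3 ≥ 0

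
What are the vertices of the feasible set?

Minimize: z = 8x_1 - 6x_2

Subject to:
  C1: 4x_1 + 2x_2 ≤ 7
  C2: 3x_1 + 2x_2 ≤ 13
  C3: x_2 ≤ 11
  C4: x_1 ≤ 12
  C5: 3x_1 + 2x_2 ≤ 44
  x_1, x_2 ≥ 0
Each vertex is the intersection of two constraint boundaries that also satisfies all remaining constraints:
  x_1 = 0 and x_2 = 0 → (0, 0)
  4x_1 + 2x_2 = 7 and x_2 = 0 → (1.75, 0)
  4x_1 + 2x_2 = 7 and x_1 = 0 → (0, 3.5)

Vertices: (0, 0), (1.75, 0), (0, 3.5)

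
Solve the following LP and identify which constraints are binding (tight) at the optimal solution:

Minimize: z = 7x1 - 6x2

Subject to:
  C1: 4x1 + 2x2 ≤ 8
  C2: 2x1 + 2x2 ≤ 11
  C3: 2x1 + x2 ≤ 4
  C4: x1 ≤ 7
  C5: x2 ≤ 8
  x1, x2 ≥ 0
Optimal: x1 = 0, x2 = 4
Binding: C1, C3, x1 ≥ 0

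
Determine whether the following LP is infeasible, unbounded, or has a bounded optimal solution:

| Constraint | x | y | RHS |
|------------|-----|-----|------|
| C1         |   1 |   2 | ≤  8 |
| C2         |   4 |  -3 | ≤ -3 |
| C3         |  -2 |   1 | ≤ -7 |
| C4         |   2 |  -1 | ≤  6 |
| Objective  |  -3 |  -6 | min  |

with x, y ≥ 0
C4 requires 2x - y ≤ 6, while C3 (-2x + y ≤ -7) is equivalent to 2x - y ≥ 7. Together they would need 7 ≤ 2x - y ≤ 6, which is impossible since 7 > 6. No point satisfies all constraints.

Infeasible: no point satisfies all constraints simultaneously.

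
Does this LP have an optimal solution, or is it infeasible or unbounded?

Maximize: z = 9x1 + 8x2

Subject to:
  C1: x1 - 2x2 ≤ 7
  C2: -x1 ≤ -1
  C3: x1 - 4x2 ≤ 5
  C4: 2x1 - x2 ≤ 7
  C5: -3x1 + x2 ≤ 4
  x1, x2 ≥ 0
Feasible point: (1, 0) satisfies every constraint, so the LP is feasible.
Direction d = (1, 2): for each constraint row a, a·d ≤ 0 —
  (1)(1) + (-2)(2) = -3 ≤ 0
  (-1)(1) + (0)(2) = -1 ≤ 0
  (1)(1) + (-4)(2) = -7 ≤ 0
  (2)(1) + (-1)(2) = 0 ≤ 0
  (-3)(1) + (1)(2) = -1 ≤ 0
and d ≥ 0, so (1, 0) + t·d stays feasible for every t ≥ 0. Along this ray z = 9x1 + 8x2 changes by 25 per unit t, so z → +∞.

Unbounded — the objective can increase without bound over the feasible region.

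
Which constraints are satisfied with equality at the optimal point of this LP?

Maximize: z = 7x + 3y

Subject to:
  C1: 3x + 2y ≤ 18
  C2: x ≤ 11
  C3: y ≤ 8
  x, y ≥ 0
Optimal: x = 6, y = 0
Slack at optimum:
  C1: slack = 0 (binding)
  C2: slack = 5
  C3: slack = 8
  x ≥ 0: x = 6
  y ≥ 0: y = 0 (binding)
Binding constraints: C1, y ≥ 0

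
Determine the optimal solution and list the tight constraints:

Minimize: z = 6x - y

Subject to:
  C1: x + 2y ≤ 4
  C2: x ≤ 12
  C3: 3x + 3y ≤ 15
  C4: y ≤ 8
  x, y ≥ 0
Optimal: x = 0, y = 2
Slack at optimum:
  C1: slack = 0 (binding)
  C2: slack = 12
  C3: slack = 9
  C4: slack = 6
  x ≥ 0: x = 0 (binding)
  y ≥ 0: y = 2
Binding constraints: C1, x ≥ 0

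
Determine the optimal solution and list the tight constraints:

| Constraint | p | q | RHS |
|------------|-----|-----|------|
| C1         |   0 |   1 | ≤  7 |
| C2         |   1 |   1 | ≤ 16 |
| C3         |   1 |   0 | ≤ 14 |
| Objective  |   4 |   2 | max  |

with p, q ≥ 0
Optimal: p = 14, q = 2
Slack at optimum:
  C1: slack = 5
  C2: slack = 0 (binding)
  C3: slack = 0 (binding)
  p ≥ 0: p = 14
  q ≥ 0: q = 2
Binding constraints: C2, C3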